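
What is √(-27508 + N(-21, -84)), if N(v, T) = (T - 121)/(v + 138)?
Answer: I*√41842333/39 ≈ 165.86*I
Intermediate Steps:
N(v, T) = (-121 + T)/(138 + v)
√(-27508 + N(-21, -84)) = √(-27508 + (-121 - 84)/(138 - 21)) = √(-27508 - 205/117) = √(-3218641/117) = I*√41842333/39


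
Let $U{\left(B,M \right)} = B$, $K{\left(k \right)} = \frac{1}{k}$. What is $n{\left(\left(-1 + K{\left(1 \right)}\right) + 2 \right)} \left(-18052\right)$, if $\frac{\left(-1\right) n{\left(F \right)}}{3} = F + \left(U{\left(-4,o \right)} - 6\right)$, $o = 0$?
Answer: $-433248$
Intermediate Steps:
$n{\left(F \right)} = 30 - 3 F$ ($n{\left(F \right)} = - 3 \left(F - 10\right) = - 3 \left(-10 + F\right) = 30 - 3 F$)
$n{\left(\left(-1 + K{\left(1 \right)}\right) + 2 \right)} \left(-18052\right) = \left(30 - 3 \left(\left(-1 + 1^{-1}\right) + 2\right)\right) \left(-18052\right) = \left(30 - 3 \left(\left(-1 + 1\right) + 2\right)\right) \left(-18052\right) = \left(30 - 3 \left(0 + 2\right)\right) \left(-18052\right) = \left(30 - 6\right) \left(-18052\right) = 24 \left(-18052\right) = -433248$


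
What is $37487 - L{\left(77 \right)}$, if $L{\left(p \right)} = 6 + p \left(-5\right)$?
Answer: $37866$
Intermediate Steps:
$L{\left(p \right)} = 6 - 5 p$
$37487 - L{\left(77 \right)} = 37487 - \left(6 - 385\right) = 37487 - -379 = 37487 + 379 = 37866$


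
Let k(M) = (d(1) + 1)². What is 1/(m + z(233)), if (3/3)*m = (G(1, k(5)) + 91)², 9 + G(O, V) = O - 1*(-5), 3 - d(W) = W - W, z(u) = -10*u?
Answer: 1/5414 ≈ 0.00018471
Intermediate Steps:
d(W) = 3 (d(W) = 3 - (W - W) = 3 - 1*0 = 3 + 0 = 3)
k(M) = 16 (k(M) = (3 + 1)² = 4² = 16)
G(O, V) = -4 + O (G(O, V) = -9 + (O - 1*(-5)) = -9 + (O + 5) = -9 + (5 + O) = -4 + O)
m = 7744 (m = ((-4 + 1) + 91)² = (-3 + 91)² = 88² = 7744)
1/(m + z(233)) = 1/(7744 - 10*233) = 1/(7744 - 2330) = 1/5414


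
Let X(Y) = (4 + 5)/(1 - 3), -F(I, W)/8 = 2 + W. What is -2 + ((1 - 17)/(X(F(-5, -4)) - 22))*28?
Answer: 790/53 ≈ 14.906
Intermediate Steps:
F(I, W) = -16 - 8*W (F(I, W) = -8*(2 + W) = -16 - 8*W)
X(Y) = -9/2 (X(Y) = 9/(-2) = 9*(-½) = -9/2)
-2 + ((1 - 17)/(X(F(-5, -4)) - 22))*28 = -2 + ((1 - 17)/(-9/2 - 22))*28 = -2 - 16/(-53/2)*28 = -2 - 16*(-2/53)*28 = -2 + (32/53)*28 = -2 + 896/53 = 790/53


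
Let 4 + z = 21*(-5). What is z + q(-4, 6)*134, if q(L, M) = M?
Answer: 695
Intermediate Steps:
z = -109 (z = -4 + 21*(-5) = -4 - 105 = -109)
z + q(-4, 6)*134 = -109 + 6*134 = -109 + 804 = 695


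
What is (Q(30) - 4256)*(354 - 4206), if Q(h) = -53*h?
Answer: 22518792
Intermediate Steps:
(Q(30) - 4256)*(354 - 4206) = (-53*30 - 4256)*(354 - 4206) = (-1590 - 4256)*(-3852) = -5846*(-3852) = 22518792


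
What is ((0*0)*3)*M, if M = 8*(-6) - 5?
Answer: 0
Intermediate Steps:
M = -53 (M = -48 - 5 = -53)
((0*0)*3)*M = ((0*0)*3)*(-53) = (0*3)*(-53) = 0*(-53) = 0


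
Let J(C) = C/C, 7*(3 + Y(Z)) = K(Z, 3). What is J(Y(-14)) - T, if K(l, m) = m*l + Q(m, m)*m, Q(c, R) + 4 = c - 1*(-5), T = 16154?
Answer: -16153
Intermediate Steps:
Q(c, R) = 1 + c (Q(c, R) = -4 + (c - 1*(-5)) = -4 + (c + 5) = -4 + (5 + c) = 1 + c)
K(l, m) = l*m + m*(1 + m) (K(l, m) = m*l + (1 + m)*m = l*m + m*(1 + m))
Y(Z) = -9/7 + 3*Z/7 (Y(Z) = -3 + (3*(1 + Z + 3))/7 = -3 + (3*(4 + Z))/7 = -3 + (12 + 3*Z)/7 = -3 + (12/7 + 3*Z/7) = -9/7 + 3*Z/7)
J(C) = 1
J(Y(-14)) - T = 1 - 1*16154 = 1 - 16154 = -16153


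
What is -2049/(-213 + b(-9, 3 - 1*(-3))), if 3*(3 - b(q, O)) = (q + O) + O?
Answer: 2049/211 ≈ 9.7109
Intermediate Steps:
b(q, O) = 3 - 2*O/3 - q/3 (b(q, O) = 3 - ((q + O) + O)/3 = 3 - ((O + q) + O)/3 = 3 - (q + 2*O)/3 = 3 + (-2*O/3 - q/3) = 3 - 2*O/3 - q/3)
-2049/(-213 + b(-9, 3 - 1*(-3))) = -2049/(-213 + (3 - 2*(3 - 1*(-3))/3 - 1/3*(-9))) = -2049/(-213 + (3 - 2*(3 + 3)/3 + 3)) = -2049/(-213 + (3 - 2/3*6 + 3)) = -2049/(-213 + (3 - 4 + 3)) = -2049/(-213 + 2) = -2049/(-211) = -2049*(-1/211) = 2049/211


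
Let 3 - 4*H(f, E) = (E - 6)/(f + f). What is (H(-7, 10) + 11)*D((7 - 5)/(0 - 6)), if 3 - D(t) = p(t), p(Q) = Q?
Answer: 1655/42 ≈ 39.405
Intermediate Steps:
H(f, E) = ¾ - (-6 + E)/(8*f) (H(f, E) = ¾ - (E - 6)/(4*(f + f)) = ¾ - (-6 + E)/(4*(2*f)) = ¾ - (-6 + E)*1/(2*f)/4 = ¾ - (-6 + E)/(8*f))
D(t) = 3 - t
(H(-7, 10) + 11)*D((7 - 5)/(0 - 6)) = ((⅛)*(6 - 1*10 + 6*(-7))/(-7) + 11)*(3 - (7 - 5)/(0 - 6)) = ((⅛)*(-⅐)*(6 - 10 - 42) + 11)*(3 - 2/(-6)) = ((⅛)*(-⅐)*(-46) + 11)*(3 - 2*(-1)/6) = (23/28 + 11)*(3 - 1*(-⅓)) = 331*(3 + ⅓)/28 = (331/28)*(10/3) = 1655/42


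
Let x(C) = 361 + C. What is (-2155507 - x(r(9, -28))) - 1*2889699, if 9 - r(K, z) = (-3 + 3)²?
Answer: -5045576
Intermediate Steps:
r(K, z) = 9 (r(K, z) = 9 - (-3 + 3)² = 9 - 1*0² = 9 - 1*0 = 9 + 0 = 9)
(-2155507 - x(r(9, -28))) - 1*2889699 = (-2155507 - (361 + 9)) - 1*2889699 = (-2155507 - 1*370) - 2889699 = (-2155507 - 370) - 2889699 = -2155877 - 2889699 = -5045576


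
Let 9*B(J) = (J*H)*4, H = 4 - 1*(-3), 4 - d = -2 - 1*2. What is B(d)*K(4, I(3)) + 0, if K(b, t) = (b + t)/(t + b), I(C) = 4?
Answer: 224/9 ≈ 24.889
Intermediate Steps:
K(b, t) = 1 (K(b, t) = (b + t)/(b + t) = 1)
d = 8 (d = 4 - (-2 - 1*2) = 4 - (-2 - 2) = 4 - 1*(-4) = 4 + 4 = 8)
H = 7 (H = 4 + 3 = 7)
B(J) = 28*J/9 (B(J) = ((J*7)*4)/9 = ((7*J)*4)/9 = (28*J)/9 = 28*J/9)
B(d)*K(4, I(3)) + 0 = ((28/9)*8)*1 + 0 = (224/9)*1 + 0 = 224/9 + 0 = 224/9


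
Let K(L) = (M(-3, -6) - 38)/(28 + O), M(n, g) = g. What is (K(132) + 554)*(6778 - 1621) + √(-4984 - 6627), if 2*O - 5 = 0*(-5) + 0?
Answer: 173821842/61 + I*√11611 ≈ 2.8495e+6 + 107.75*I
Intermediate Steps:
O = 5/2 (O = 5/2 + (0*(-5) + 0)/2 = 5/2 + (0 + 0)/2 = 5/2 + (½)*0 = 5/2 + 0 = 5/2 ≈ 2.5000)
K(L) = -88/61 (K(L) = (-6 - 38)/(28 + 5/2) = -44/61/2 = -44*2/61 = -88/61)
(K(132) + 554)*(6778 - 1621) + √(-4984 - 6627) = (-88/61 + 554)*(6778 - 1621) + √(-4984 - 6627) = (33706/61)*5157 + √(-11611) = 173821842/61 + I*√11611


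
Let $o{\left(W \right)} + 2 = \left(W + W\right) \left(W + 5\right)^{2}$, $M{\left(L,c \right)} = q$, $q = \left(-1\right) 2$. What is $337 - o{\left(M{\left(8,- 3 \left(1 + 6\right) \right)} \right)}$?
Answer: $375$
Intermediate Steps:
$q = -2$
$M{\left(L,c \right)} = -2$
$o{\left(W \right)} = -2 + 2 W \left(5 + W\right)^{2}$ ($o{\left(W \right)} = -2 + \left(W + W\right) \left(W + 5\right)^{2} = -2 + 2 W \left(5 + W\right)^{2}$)
$337 - o{\left(M{\left(8,- 3 \left(1 + 6\right) \right)} \right)} = 337 - \left(-2 + 2 \left(-2\right) \left(5 - 2\right)^{2}\right) = 337 - \left(-2 + 2 \left(-2\right) 3^{2}\right) = 337 - \left(-2 + 2 \left(-2\right) 9\right) = 337 - \left(-2 - 36\right) = 337 - -38 = 337 + 38 = 375$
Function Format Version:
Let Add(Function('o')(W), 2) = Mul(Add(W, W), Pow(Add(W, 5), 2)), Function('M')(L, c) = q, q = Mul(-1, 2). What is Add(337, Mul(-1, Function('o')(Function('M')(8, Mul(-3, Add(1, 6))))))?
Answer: 375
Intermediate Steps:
q = -2
Function('M')(L, c) = -2
Function('o')(W) = Add(-2, Mul(2, W, Pow(Add(5, W), 2))) (Function('o')(W) = Add(-2, Mul(Add(W, W), Pow(Add(W, 5), 2))) = Add(-2, Mul(Mul(2, W), Pow(Add(5, W), 2))) = Add(-2, Mul(2, W, Pow(Add(5, W), 2))))
Add(337, Mul(-1, Function('o')(Function('M')(8, Mul(-3, Add(1, 6)))))) = Add(337, Mul(-1, Add(-2, Mul(2, -2, Pow(Add(5, -2), 2))))) = Add(337, Mul(-1, Add(-2, Mul(2, -2, Pow(3, 2))))) = Add(337, Mul(-1, Add(-2, Mul(2, -2, 9)))) = Add(337, Mul(-1, Add(-2, -36))) = Add(337, Mul(-1, -38)) = Add(337, 38) = 375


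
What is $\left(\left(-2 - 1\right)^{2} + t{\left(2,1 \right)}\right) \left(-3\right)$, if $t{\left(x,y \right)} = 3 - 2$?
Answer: $-30$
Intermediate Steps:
$t{\left(x,y \right)} = 1$
$\left(\left(-2 - 1\right)^{2} + t{\left(2,1 \right)}\right) \left(-3\right) = \left(\left(-2 - 1\right)^{2} + 1\right) \left(-3\right) = \left(\left(-3\right)^{2} + 1\right) \left(-3\right) = \left(9 + 1\right) \left(-3\right) = 10 \left(-3\right) = -30$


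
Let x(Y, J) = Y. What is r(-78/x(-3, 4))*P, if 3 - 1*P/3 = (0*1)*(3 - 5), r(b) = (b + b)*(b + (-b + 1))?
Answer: 468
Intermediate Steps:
r(b) = 2*b (r(b) = (2*b)*(b + (1 - b)) = (2*b)*1 = 2*b)
P = 9 (P = 9 - 3*0*1*(3 - 5) = 9 - 0*(-2) = 9 - 3*0 = 9 + 0 = 9)
r(-78/x(-3, 4))*P = (2*(-78/(-3)))*9 = (2*(-78*(-1/3)))*9 = (2*26)*9 = 52*9 = 468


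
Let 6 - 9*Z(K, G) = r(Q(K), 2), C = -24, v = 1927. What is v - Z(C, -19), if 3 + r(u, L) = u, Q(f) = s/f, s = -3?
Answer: 138673/72 ≈ 1926.0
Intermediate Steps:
Q(f) = -3/f
r(u, L) = -3 + u
Z(K, G) = 1 + 1/(3*K) (Z(K, G) = ⅔ - (-3 - 3/K)/9 = ⅔ + (⅓ + 1/(3*K)) = 1 + 1/(3*K))
v - Z(C, -19) = 1927 - (⅓ - 24)/(-24) = 1927 - (-1)*(-71)/(24*3) = 1927 - 1*71/72 = 1927 - 71/72 = 138673/72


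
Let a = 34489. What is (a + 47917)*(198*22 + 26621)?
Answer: 2552690662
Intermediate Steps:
(a + 47917)*(198*22 + 26621) = (34489 + 47917)*(198*22 + 26621) = 82406*(4356 + 26621) = 82406*30977 = 2552690662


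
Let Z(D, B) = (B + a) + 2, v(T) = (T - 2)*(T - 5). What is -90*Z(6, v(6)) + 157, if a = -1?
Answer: -293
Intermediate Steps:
v(T) = (-5 + T)*(-2 + T) (v(T) = (-2 + T)*(-5 + T) = (-5 + T)*(-2 + T))
Z(D, B) = 1 + B (Z(D, B) = (B - 1) + 2 = (-1 + B) + 2 = 1 + B)
-90*Z(6, v(6)) + 157 = -90*(1 + (10 + 6² - 7*6)) + 157 = -90*(1 + (10 + 36 - 42)) + 157 = -90*(1 + 4) + 157 = -90*5 + 157 = -450 + 157 = -293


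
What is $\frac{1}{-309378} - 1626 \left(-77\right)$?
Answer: $\frac{38734744355}{309378} \approx 1.252 \cdot 10^{5}$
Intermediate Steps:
$\frac{1}{-309378} - 1626 \left(-77\right) = - \frac{1}{309378} - -125202 = - \frac{1}{309378} + 125202 = \frac{38734744355}{309378}$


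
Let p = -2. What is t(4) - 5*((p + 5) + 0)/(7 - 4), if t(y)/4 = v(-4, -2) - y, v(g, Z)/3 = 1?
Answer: -9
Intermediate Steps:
v(g, Z) = 3 (v(g, Z) = 3*1 = 3)
t(y) = 12 - 4*y (t(y) = 4*(3 - y) = 12 - 4*y)
t(4) - 5*((p + 5) + 0)/(7 - 4) = (12 - 4*4) - 5*((-2 + 5) + 0)/(7 - 4) = (12 - 16) - 5*(3 + 0)/3 = -4 - 15/3 = -4 - 5*1 = -4 - 5 = -9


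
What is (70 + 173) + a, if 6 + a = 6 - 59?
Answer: 184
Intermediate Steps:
a = -59 (a = -6 + (6 - 59) = -6 - 53 = -59)
(70 + 173) + a = (70 + 173) - 59 = 243 - 59 = 184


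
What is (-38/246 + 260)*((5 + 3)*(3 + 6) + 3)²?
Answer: 59926875/41 ≈ 1.4616e+6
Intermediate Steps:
(-38/246 + 260)*((5 + 3)*(3 + 6) + 3)² = (-38*1/246 + 260)*(8*9 + 3)² = (-19/123 + 260)*(72 + 3)² = (31961/123)*75² = (31961/123)*5625 = 59926875/41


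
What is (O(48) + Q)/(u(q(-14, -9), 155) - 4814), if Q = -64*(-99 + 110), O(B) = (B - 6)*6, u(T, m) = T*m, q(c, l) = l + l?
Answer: 113/1901 ≈ 0.059442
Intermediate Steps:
q(c, l) = 2*l
O(B) = -36 + 6*B (O(B) = (-6 + B)*6 = -36 + 6*B)
Q = -704 (Q = -64*11 = -704)
(O(48) + Q)/(u(q(-14, -9), 155) - 4814) = ((-36 + 6*48) - 704)/((2*(-9))*155 - 4814) = ((-36 + 288) - 704)/(-18*155 - 4814) = (252 - 704)/(-2790 - 4814) = -452/(-7604) = -452*(-1/7604) = 113/1901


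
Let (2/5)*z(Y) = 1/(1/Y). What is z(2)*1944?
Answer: 9720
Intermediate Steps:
z(Y) = 5*Y/2 (z(Y) = 5/(2*(1/Y)) = 5*Y/2)
z(2)*1944 = ((5/2)*2)*1944 = 5*1944 = 9720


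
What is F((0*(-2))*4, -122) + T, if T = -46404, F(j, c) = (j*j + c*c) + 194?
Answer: -31326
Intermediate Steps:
F(j, c) = 194 + c**2 + j**2 (F(j, c) = (j**2 + c**2) + 194 = (c**2 + j**2) + 194 = 194 + c**2 + j**2)
F((0*(-2))*4, -122) + T = (194 + (-122)**2 + ((0*(-2))*4)**2) - 46404 = (194 + 14884 + (0*4)**2) - 46404 = (194 + 14884 + 0**2) - 46404 = (194 + 14884 + 0) - 46404 = 15078 - 46404 = -31326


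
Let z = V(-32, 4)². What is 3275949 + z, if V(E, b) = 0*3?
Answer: 3275949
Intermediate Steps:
V(E, b) = 0
z = 0 (z = 0² = 0)
3275949 + z = 3275949 + 0 = 3275949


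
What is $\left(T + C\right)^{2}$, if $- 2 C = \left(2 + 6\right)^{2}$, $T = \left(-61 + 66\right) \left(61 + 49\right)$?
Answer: $268324$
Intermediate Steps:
$T = 550$ ($T = 5 \cdot 110 = 550$)
$C = -32$ ($C = - \frac{\left(2 + 6\right)^{2}}{2} = - \frac{8^{2}}{2} = \left(- \frac{1}{2}\right) 64 = -32$)
$\left(T + C\right)^{2} = \left(550 - 32\right)^{2} = 518^{2} = 268324$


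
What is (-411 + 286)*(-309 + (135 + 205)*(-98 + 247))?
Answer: -6293875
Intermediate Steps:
(-411 + 286)*(-309 + (135 + 205)*(-98 + 247)) = -125*(-309 + 340*149) = -125*(-309 + 50660) = -125*50351 = -6293875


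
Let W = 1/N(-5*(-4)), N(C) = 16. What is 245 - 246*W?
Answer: 1837/8 ≈ 229.63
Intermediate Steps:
W = 1/16 ≈ 0.062500
245 - 246*W = 245 - 246*1/16 = 245 - 123/8 = 1837/8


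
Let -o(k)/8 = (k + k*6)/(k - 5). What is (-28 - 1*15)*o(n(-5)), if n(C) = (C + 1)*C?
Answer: 9632/3 ≈ 3210.7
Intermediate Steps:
n(C) = C*(1 + C) (n(C) = (1 + C)*C = C*(1 + C))
o(k) = -56*k/(-5 + k) (o(k) = -8*(k + k*6)/(k - 5) = -8*(k + 6*k)/(-5 + k) = -8*7*k/(-5 + k) = -56*k/(-5 + k))
(-28 - 1*15)*o(n(-5)) = (-28 - 1*15)*(-56*(-5*(1 - 5))/(-5 - 5*(1 - 5))) = (-28 - 15)*(-56*(-5*(-4))/(-5 - 5*(-4))) = -(-2408)*20/(-5 + 20) = -(-2408)*20/15 = -43*(-224/3) = 9632/3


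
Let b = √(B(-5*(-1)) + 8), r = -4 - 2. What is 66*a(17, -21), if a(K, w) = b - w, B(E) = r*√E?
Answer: 1386 + 66*√(8 - 6*√5) ≈ 1386.0 + 153.6*I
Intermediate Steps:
r = -6
B(E) = -6*√E
b = √(8 - 6*√5) (b = √(-6*√5 + 8) = √(8 - 6*√5) ≈ 2.3273*I)
a(K, w) = √(8 - 6*√5) - w
66*a(17, -21) = 66*(√(8 - 6*√5) - 1*(-21)) = 66*(√(8 - 6*√5) + 21) = 66*(21 + √(8 - 6*√5)) = 1386 + 66*√(8 - 6*√5)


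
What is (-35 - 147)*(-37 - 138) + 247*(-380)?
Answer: -62010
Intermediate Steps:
(-35 - 147)*(-37 - 138) + 247*(-380) = -182*(-175) - 93860 = 31850 - 93860 = -62010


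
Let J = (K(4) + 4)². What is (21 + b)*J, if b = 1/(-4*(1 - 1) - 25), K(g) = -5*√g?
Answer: 18864/25 ≈ 754.56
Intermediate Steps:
b = -1/25 (b = 1/(-4*0 - 25) = 1/(0 - 25) = 1/(-25) = -1/25 ≈ -0.040000)
J = 36 (J = (-5*√4 + 4)² = (-5*2 + 4)² = (-10 + 4)² = (-6)² = 36)
(21 + b)*J = (21 - 1/25)*36 = (524/25)*36 = 18864/25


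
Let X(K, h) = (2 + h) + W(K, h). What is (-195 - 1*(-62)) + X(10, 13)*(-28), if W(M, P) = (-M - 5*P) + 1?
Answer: 1519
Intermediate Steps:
W(M, P) = 1 - M - 5*P
X(K, h) = 3 - K - 4*h (X(K, h) = (2 + h) + (1 - K - 5*h) = 3 - K - 4*h)
(-195 - 1*(-62)) + X(10, 13)*(-28) = (-195 - 1*(-62)) + (3 - 1*10 - 4*13)*(-28) = (-195 + 62) + (3 - 10 - 52)*(-28) = -133 - 59*(-28) = -133 + 1652 = 1519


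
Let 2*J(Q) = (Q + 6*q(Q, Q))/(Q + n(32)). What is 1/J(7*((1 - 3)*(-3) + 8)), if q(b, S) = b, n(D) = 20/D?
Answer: 789/2744 ≈ 0.28754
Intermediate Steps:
J(Q) = 7*Q/(2*(5/8 + Q)) (J(Q) = ((Q + 6*Q)/(Q + 20/32))/2 = ((7*Q)/(Q + 20*(1/32)))/2 = ((7*Q)/(Q + 5/8))/2 = ((7*Q)/(5/8 + Q))/2 = (7*Q/(5/8 + Q))/2 = 7*Q/(2*(5/8 + Q)))
1/J(7*((1 - 3)*(-3) + 8)) = 1/(28*(7*((1 - 3)*(-3) + 8))/(5 + 8*(7*((1 - 3)*(-3) + 8)))) = 1/(28*(7*(-2*(-3) + 8))/(5 + 8*(7*(-2*(-3) + 8)))) = 1/(28*(7*(6 + 8))/(5 + 8*(7*(6 + 8)))) = 1/(28*(7*14)/(5 + 8*(7*14))) = 1/(28*98/(5 + 8*98)) = 1/(28*98/(5 + 784)) = 1/(28*98/789) = 1/(28*98*(1/789)) = 1/(2744/789) = 789/2744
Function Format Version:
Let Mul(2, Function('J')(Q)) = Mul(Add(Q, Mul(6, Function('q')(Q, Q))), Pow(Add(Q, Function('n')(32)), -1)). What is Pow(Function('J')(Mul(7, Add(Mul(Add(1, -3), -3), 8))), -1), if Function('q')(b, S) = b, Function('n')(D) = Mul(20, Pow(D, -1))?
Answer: Rational(789, 2744) ≈ 0.28754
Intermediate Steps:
Function('J')(Q) = Mul(Rational(7, 2), Q, Pow(Add(Rational(5, 8), Q), -1)) (Function('J')(Q) = Mul(Rational(1, 2), Mul(Add(Q, Mul(6, Q)), Pow(Add(Q, Mul(20, Pow(32, -1))), -1))) = Mul(Rational(1, 2), Mul(Mul(7, Q), Pow(Add(Q, Mul(20, Rational(1, 32))), -1))) = Mul(Rational(1, 2), Mul(Mul(7, Q), Pow(Add(Q, Rational(5, 8)), -1))) = Mul(Rational(1, 2), Mul(Mul(7, Q), Pow(Add(Rational(5, 8), Q), -1))) = Mul(Rational(1, 2), Mul(7, Q, Pow(Add(Rational(5, 8), Q), -1))) = Mul(Rational(7, 2), Q, Pow(Add(Rational(5, 8), Q), -1)))
Pow(Function('J')(Mul(7, Add(Mul(Add(1, -3), -3), 8))), -1) = Pow(Mul(28, Mul(7, Add(Mul(Add(1, -3), -3), 8)), Pow(Add(5, Mul(8, Mul(7, Add(Mul(Add(1, -3), -3), 8)))), -1)), -1) = Pow(Mul(28, Mul(7, Add(Mul(-2, -3), 8)), Pow(Add(5, Mul(8, Mul(7, Add(Mul(-2, -3), 8)))), -1)), -1) = Pow(Mul(28, Mul(7, Add(6, 8)), Pow(Add(5, Mul(8, Mul(7, Add(6, 8)))), -1)), -1) = Pow(Mul(28, Mul(7, 14), Pow(Add(5, Mul(8, Mul(7, 14))), -1)), -1) = Pow(Mul(28, 98, Pow(Add(5, Mul(8, 98)), -1)), -1) = Pow(Mul(28, 98, Pow(Add(5, 784), -1)), -1) = Pow(Mul(28, 98, Pow(789, -1)), -1) = Pow(Mul(28, 98, Rational(1, 789)), -1) = Pow(Rational(2744, 789), -1) = Rational(789, 2744)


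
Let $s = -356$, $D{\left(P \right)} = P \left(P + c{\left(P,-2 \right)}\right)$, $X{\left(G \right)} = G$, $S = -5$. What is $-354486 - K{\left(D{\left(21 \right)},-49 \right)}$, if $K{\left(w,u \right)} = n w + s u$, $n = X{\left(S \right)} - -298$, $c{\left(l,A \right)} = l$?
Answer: $-630356$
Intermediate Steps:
$D{\left(P \right)} = 2 P^{2}$ ($D{\left(P \right)} = P \left(P + P\right) = P 2 P = 2 P^{2}$)
$n = 293$ ($n = -5 - -298 = -5 + 298 = 293$)
$K{\left(w,u \right)} = - 356 u + 293 w$ ($K{\left(w,u \right)} = 293 w - 356 u = - 356 u + 293 w$)
$-354486 - K{\left(D{\left(21 \right)},-49 \right)} = -354486 - \left(\left(-356\right) \left(-49\right) + 293 \cdot 2 \cdot 21^{2}\right) = -354486 - \left(17444 + 293 \cdot 2 \cdot 441\right) = -354486 - \left(17444 + 293 \cdot 882\right) = -354486 - \left(17444 + 258426\right) = -354486 - 275870 = -630356$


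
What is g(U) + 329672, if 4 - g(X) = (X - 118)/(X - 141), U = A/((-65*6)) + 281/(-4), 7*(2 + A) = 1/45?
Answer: 17111083329325/51902867 ≈ 3.2968e+5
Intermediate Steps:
A = -629/315 (A = -2 + (⅐)/45 = -2 + (⅐)*(1/45) = -2 + 1/315 = -629/315 ≈ -1.9968)
U = -17259167/245700 (U = -629/(315*((-65*6))) + 281/(-4) = -629/315/(-390) + 281*(-¼) = -629/315*(-1/390) - 281/4 = 629/122850 - 281/4 = -17259167/245700 ≈ -70.245)
g(X) = 4 - (-118 + X)/(-141 + X) (g(X) = 4 - (X - 118)/(X - 141) = 4 - (-118 + X)/(-141 + X))
g(U) + 329672 = (-446 + 3*(-17259167/245700))/(-141 - 17259167/245700) + 329672 = (-446 - 17259167/81900)/(-51902867/245700) + 329672 = -245700/51902867*(-53786567/81900) + 329672 = 161359701/51902867 + 329672 = 17111083329325/51902867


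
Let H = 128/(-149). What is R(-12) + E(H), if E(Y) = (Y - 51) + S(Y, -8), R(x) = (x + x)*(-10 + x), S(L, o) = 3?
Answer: 71392/149 ≈ 479.14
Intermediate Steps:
H = -128/149 (H = 128*(-1/149) = -128/149 ≈ -0.85906)
R(x) = 2*x*(-10 + x) (R(x) = (2*x)*(-10 + x) = 2*x*(-10 + x))
E(Y) = -48 + Y (E(Y) = (Y - 51) + 3 = (-51 + Y) + 3 = -48 + Y)
R(-12) + E(H) = 2*(-12)*(-10 - 12) + (-48 - 128/149) = 2*(-12)*(-22) - 7280/149 = 528 - 7280/149 = 71392/149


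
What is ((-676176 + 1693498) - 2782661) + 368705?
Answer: -1396634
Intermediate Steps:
((-676176 + 1693498) - 2782661) + 368705 = (1017322 - 2782661) + 368705 = -1765339 + 368705 = -1396634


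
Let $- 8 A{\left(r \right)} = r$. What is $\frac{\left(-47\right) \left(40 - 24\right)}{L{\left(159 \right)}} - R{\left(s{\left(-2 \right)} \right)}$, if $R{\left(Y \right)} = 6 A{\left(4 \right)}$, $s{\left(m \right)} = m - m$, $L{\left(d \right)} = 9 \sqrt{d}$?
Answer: $3 - \frac{752 \sqrt{159}}{1431} \approx -3.6264$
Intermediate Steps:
$A{\left(r \right)} = - \frac{r}{8}$
$s{\left(m \right)} = 0$
$R{\left(Y \right)} = -3$ ($R{\left(Y \right)} = 6 \left(\left(- \frac{1}{8}\right) 4\right) = 6 \left(- \frac{1}{2}\right) = -3$)
$\frac{\left(-47\right) \left(40 - 24\right)}{L{\left(159 \right)}} - R{\left(s{\left(-2 \right)} \right)} = \frac{\left(-47\right) \left(40 - 24\right)}{9 \sqrt{159}} - -3 = \left(-47\right) 16 \frac{\sqrt{159}}{1431} + 3 = - 752 \frac{\sqrt{159}}{1431} + 3 = - \frac{752 \sqrt{159}}{1431} + 3 = 3 - \frac{752 \sqrt{159}}{1431}$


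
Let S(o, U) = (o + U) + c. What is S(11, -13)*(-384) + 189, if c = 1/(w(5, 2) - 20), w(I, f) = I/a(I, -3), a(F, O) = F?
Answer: 18567/19 ≈ 977.21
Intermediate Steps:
w(I, f) = 1 (w(I, f) = I/I = 1)
c = -1/19 (c = 1/(1 - 20) = 1/(-19) = -1/19 ≈ -0.052632)
S(o, U) = -1/19 + U + o (S(o, U) = (o + U) - 1/19 = (U + o) - 1/19 = -1/19 + U + o)
S(11, -13)*(-384) + 189 = (-1/19 - 13 + 11)*(-384) + 189 = -39/19*(-384) + 189 = 14976/19 + 189 = 18567/19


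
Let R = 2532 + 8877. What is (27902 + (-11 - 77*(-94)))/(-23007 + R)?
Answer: -35129/11598 ≈ -3.0289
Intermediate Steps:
R = 11409
(27902 + (-11 - 77*(-94)))/(-23007 + R) = (27902 + (-11 - 77*(-94)))/(-23007 + 11409) = (27902 + (-11 + 7238))/(-11598) = (27902 + 7227)*(-1/11598) = 35129*(-1/11598) = -35129/11598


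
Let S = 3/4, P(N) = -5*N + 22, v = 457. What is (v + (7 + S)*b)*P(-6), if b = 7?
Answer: 26585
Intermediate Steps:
P(N) = 22 - 5*N
S = 3/4 (S = 3*(1/4) = 3/4 ≈ 0.75000)
(v + (7 + S)*b)*P(-6) = (457 + (7 + 3/4)*7)*(22 - 5*(-6)) = (457 + (31/4)*7)*(22 + 30) = (457 + 217/4)*52 = (2045/4)*52 = 26585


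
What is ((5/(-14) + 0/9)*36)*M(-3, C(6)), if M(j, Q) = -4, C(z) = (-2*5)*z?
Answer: 360/7 ≈ 51.429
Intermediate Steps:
C(z) = -10*z
((5/(-14) + 0/9)*36)*M(-3, C(6)) = ((5/(-14) + 0/9)*36)*(-4) = ((5*(-1/14) + 0*(⅑))*36)*(-4) = ((-5/14 + 0)*36)*(-4) = -5/14*36*(-4) = -90/7*(-4) = 360/7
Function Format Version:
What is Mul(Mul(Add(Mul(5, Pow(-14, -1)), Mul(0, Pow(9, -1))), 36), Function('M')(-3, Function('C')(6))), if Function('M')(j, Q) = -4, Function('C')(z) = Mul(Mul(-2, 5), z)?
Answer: Rational(360, 7) ≈ 51.429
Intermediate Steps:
Function('C')(z) = Mul(-10, z)
Mul(Mul(Add(Mul(5, Pow(-14, -1)), Mul(0, Pow(9, -1))), 36), Function('M')(-3, Function('C')(6))) = Mul(Mul(Add(Mul(5, Pow(-14, -1)), Mul(0, Pow(9, -1))), 36), -4) = Mul(Mul(Add(Mul(5, Rational(-1, 14)), Mul(0, Rational(1, 9))), 36), -4) = Mul(Mul(Add(Rational(-5, 14), 0), 36), -4) = Mul(Mul(Rational(-5, 14), 36), -4) = Mul(Rational(-90, 7), -4) = Rational(360, 7)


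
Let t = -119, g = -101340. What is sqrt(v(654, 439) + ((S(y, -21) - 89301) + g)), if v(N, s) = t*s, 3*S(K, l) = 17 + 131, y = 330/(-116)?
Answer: 19*I*sqrt(6054)/3 ≈ 492.78*I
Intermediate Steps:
y = -165/58 (y = 330*(-1/116) = -165/58 ≈ -2.8448)
S(K, l) = 148/3 (S(K, l) = (17 + 131)/3 = (1/3)*148 = 148/3)
v(N, s) = -119*s
sqrt(v(654, 439) + ((S(y, -21) - 89301) + g)) = sqrt(-119*439 + ((148/3 - 89301) - 101340)) = sqrt(-52241 + (-267755/3 - 101340)) = sqrt(-52241 - 571775/3) = sqrt(-728498/3) = 19*I*sqrt(6054)/3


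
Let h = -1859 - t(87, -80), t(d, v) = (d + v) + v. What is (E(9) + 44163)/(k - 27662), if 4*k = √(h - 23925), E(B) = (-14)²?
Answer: -19632938528/12243005615 - 177436*I*√25711/12243005615 ≈ -1.6036 - 0.0023239*I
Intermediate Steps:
t(d, v) = d + 2*v
h = -1786 (h = -1859 - (87 + 2*(-80)) = -1859 - (87 - 160) = -1859 - 1*(-73) = -1859 + 73 = -1786)
E(B) = 196
k = I*√25711/4 (k = √(-1786 - 23925)/4 = √(-25711)/4 = (I*√25711)/4 = I*√25711/4 ≈ 40.087*I)
(E(9) + 44163)/(k - 27662) = (196 + 44163)/(I*√25711/4 - 27662) = 44359/(-27662 + I*√25711/4)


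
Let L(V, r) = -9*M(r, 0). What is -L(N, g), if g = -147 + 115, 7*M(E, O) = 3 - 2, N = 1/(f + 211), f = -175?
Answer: 9/7 ≈ 1.2857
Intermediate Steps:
N = 1/36 (N = 1/(-175 + 211) = 1/36 ≈ 0.027778)
M(E, O) = ⅐ (M(E, O) = (3 - 2)/7 = (⅐)*1 = ⅐)
g = -32
L(V, r) = -9/7 (L(V, r) = -9*⅐ = -9/7)
-L(N, g) = -1*(-9/7) = 9/7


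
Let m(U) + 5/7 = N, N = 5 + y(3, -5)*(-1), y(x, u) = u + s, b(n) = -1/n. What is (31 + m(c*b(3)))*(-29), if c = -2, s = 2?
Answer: -7772/7 ≈ -1110.3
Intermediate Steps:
y(x, u) = 2 + u (y(x, u) = u + 2 = 2 + u)
N = 8 (N = 5 + (2 - 5)*(-1) = 5 - 3*(-1) = 5 + 3 = 8)
m(U) = 51/7 (m(U) = -5/7 + 8 = 51/7)
(31 + m(c*b(3)))*(-29) = (31 + 51/7)*(-29) = (268/7)*(-29) = -7772/7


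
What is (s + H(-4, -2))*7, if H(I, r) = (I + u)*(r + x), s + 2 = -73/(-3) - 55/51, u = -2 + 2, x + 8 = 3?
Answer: 17584/51 ≈ 344.78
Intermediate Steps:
x = -5 (x = -8 + 3 = -5)
u = 0
s = 1084/51 (s = -2 + (-73/(-3) - 55/51) = -2 + (-73*(-1/3) - 55*1/51) = -2 + (73/3 - 55/51) = -2 + 1186/51 = 1084/51 ≈ 21.255)
H(I, r) = I*(-5 + r) (H(I, r) = (I + 0)*(r - 5) = I*(-5 + r))
(s + H(-4, -2))*7 = (1084/51 - 4*(-5 - 2))*7 = (1084/51 - 4*(-7))*7 = (1084/51 + 28)*7 = (2512/51)*7 = 17584/51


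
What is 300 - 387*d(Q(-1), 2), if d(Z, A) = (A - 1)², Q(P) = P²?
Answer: -87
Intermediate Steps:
d(Z, A) = (-1 + A)²
300 - 387*d(Q(-1), 2) = 300 - 387*(-1 + 2)² = 300 - 387*1² = 300 - 387*1 = 300 - 387 = -87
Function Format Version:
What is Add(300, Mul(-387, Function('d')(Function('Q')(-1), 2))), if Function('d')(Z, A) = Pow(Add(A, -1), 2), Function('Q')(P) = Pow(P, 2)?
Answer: -87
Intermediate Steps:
Function('d')(Z, A) = Pow(Add(-1, A), 2)
Add(300, Mul(-387, Function('d')(Function('Q')(-1), 2))) = Add(300, Mul(-387, Pow(Add(-1, 2), 2))) = Add(300, Mul(-387, Pow(1, 2))) = Add(300, Mul(-387, 1)) = Add(300, -387) = -87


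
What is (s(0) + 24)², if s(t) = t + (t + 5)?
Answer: 841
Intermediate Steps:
s(t) = 5 + 2*t (s(t) = t + (5 + t) = 5 + 2*t)
(s(0) + 24)² = ((5 + 2*0) + 24)² = ((5 + 0) + 24)² = (5 + 24)² = 29² = 841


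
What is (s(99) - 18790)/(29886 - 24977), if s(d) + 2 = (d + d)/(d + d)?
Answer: -18791/4909 ≈ -3.8279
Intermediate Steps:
s(d) = -1 (s(d) = -2 + (d + d)/(d + d) = -2 + (2*d)/((2*d)) = -2 + (2*d)*(1/(2*d)) = -2 + 1 = -1)
(s(99) - 18790)/(29886 - 24977) = (-1 - 18790)/(29886 - 24977) = -18791/4909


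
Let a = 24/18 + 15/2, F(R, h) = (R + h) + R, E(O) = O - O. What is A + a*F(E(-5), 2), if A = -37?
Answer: -58/3 ≈ -19.333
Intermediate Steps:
E(O) = 0
F(R, h) = h + 2*R
a = 53/6 (a = 24*(1/18) + 15*(½) = 4/3 + 15/2 = 53/6 ≈ 8.8333)
A + a*F(E(-5), 2) = -37 + 53*(2 + 2*0)/6 = -37 + 53*(2 + 0)/6 = -37 + (53/6)*2 = -37 + 53/3 = -58/3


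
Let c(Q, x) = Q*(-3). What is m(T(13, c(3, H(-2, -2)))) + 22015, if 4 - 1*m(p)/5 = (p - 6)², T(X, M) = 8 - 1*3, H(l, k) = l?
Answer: 22030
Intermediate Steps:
c(Q, x) = -3*Q
T(X, M) = 5 (T(X, M) = 8 - 3 = 5)
m(p) = 20 - 5*(-6 + p)² (m(p) = 20 - 5*(p - 6)² = 20 - 5*(-6 + p)²)
m(T(13, c(3, H(-2, -2)))) + 22015 = (20 - 5*(-6 + 5)²) + 22015 = (20 - 5*(-1)²) + 22015 = (20 - 5*1) + 22015 = (20 - 5) + 22015 = 15 + 22015 = 22030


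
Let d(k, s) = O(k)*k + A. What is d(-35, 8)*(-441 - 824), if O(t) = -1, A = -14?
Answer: -26565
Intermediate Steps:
d(k, s) = -14 - k (d(k, s) = -k - 14 = -14 - k)
d(-35, 8)*(-441 - 824) = (-14 - 1*(-35))*(-441 - 824) = (-14 + 35)*(-1265) = 21*(-1265) = -26565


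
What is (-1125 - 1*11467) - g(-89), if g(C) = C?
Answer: -12503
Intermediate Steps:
(-1125 - 1*11467) - g(-89) = (-1125 - 1*11467) - 1*(-89) = (-1125 - 11467) + 89 = -12592 + 89 = -12503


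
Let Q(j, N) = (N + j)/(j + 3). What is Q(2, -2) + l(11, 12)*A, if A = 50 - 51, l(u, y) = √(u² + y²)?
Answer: -√265 ≈ -16.279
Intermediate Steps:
Q(j, N) = (N + j)/(3 + j)
A = -1
Q(2, -2) + l(11, 12)*A = (-2 + 2)/(3 + 2) + √(11² + 12²)*(-1) = 0/5 + √(121 + 144)*(-1) = (⅕)*0 + √265*(-1) = 0 - √265 = -√265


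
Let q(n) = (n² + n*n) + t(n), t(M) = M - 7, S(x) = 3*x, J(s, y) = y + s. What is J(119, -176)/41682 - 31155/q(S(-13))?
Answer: -216462247/20813212 ≈ -10.400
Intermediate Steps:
J(s, y) = s + y
t(M) = -7 + M
q(n) = -7 + n + 2*n² (q(n) = (n² + n*n) + (-7 + n) = (n² + n²) + (-7 + n) = 2*n² + (-7 + n) = -7 + n + 2*n²)
J(119, -176)/41682 - 31155/q(S(-13)) = (119 - 176)/41682 - 31155/(-7 + 3*(-13) + 2*(3*(-13))²) = -57*1/41682 - 31155/(-7 - 39 + 2*(-39)²) = -19/13894 - 31155/(-7 - 39 + 2*1521) = -19/13894 - 31155/(-7 - 39 + 3042) = -19/13894 - 31155/2996 = -216462247/20813212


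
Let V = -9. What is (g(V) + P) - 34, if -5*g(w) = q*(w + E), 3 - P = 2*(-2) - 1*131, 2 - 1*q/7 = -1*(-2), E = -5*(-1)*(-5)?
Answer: 104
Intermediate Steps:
E = -25 (E = 5*(-5) = -25)
q = 0 (q = 14 - (-7)*(-2) = 14 - 7*2 = 14 - 14 = 0)
P = 138 (P = 3 - (2*(-2) - 1*131) = 3 - (-4 - 131) = 3 - 1*(-135) = 3 + 135 = 138)
g(w) = 0 (g(w) = -0*(w - 25) = -0*(-25 + w) = -1/5*0 = 0)
(g(V) + P) - 34 = (0 + 138) - 34 = 138 - 34 = 104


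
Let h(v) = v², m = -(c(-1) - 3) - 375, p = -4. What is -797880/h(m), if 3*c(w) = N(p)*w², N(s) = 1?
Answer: -7180920/1247689 ≈ -5.7554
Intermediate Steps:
c(w) = w²/3 (c(w) = (1*w²)/3 = w²/3)
m = -1117/3 (m = -((⅓)*(-1)² - 3) - 375 = -((⅓)*1 - 3) - 375 = -(⅓ - 3) - 375 = -1*(-8/3) - 375 = 8/3 - 375 = -1117/3 ≈ -372.33)
-797880/h(m) = -797880/((-1117/3)²) = -797880/1247689/9 = -797880*9/1247689 = -7180920/1247689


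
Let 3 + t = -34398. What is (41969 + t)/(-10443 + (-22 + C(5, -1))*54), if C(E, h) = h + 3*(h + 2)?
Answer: -7568/11523 ≈ -0.65677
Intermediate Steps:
t = -34401 (t = -3 - 34398 = -34401)
C(E, h) = 6 + 4*h (C(E, h) = h + 3*(2 + h) = h + (6 + 3*h) = 6 + 4*h)
(41969 + t)/(-10443 + (-22 + C(5, -1))*54) = (41969 - 34401)/(-10443 + (-22 + (6 + 4*(-1)))*54) = 7568/(-10443 + (-22 + (6 - 4))*54) = 7568/(-10443 + (-22 + 2)*54) = 7568/(-10443 - 20*54) = 7568/(-10443 - 1080) = 7568/(-11523) = 7568*(-1/11523) = -7568/11523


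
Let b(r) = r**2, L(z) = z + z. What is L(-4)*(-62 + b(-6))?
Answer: 208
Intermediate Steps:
L(z) = 2*z
L(-4)*(-62 + b(-6)) = (2*(-4))*(-62 + (-6)**2) = -8*(-62 + 36) = -8*(-26) = 208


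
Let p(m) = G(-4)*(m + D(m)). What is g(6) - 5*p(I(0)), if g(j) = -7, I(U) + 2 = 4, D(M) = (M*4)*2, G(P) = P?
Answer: 353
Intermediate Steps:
D(M) = 8*M (D(M) = (4*M)*2 = 8*M)
I(U) = 2 (I(U) = -2 + 4 = 2)
p(m) = -36*m (p(m) = -4*(m + 8*m) = -36*m)
g(6) - 5*p(I(0)) = -7 - (-180)*2 = -7 - 5*(-72) = -7 + 360 = 353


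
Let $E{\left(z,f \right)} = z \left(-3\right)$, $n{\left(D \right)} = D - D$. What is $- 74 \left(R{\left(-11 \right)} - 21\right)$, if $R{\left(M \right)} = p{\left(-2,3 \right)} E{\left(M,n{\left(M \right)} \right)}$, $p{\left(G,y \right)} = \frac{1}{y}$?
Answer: $740$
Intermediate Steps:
$n{\left(D \right)} = 0$
$E{\left(z,f \right)} = - 3 z$
$R{\left(M \right)} = - M$ ($R{\left(M \right)} = \frac{\left(-3\right) M}{3} = - M$)
$- 74 \left(R{\left(-11 \right)} - 21\right) = - 74 \left(\left(-1\right) \left(-11\right) - 21\right) = - 74 \left(11 - 21\right) = \left(-74\right) \left(-10\right) = 740$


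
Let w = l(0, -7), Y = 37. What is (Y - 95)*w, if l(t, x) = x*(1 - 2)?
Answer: -406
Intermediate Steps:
l(t, x) = -x (l(t, x) = x*(-1) = -x)
w = 7 (w = -1*(-7) = 7)
(Y - 95)*w = (37 - 95)*7 = -58*7 = -406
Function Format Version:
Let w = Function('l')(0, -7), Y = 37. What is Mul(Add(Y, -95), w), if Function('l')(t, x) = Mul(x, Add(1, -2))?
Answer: -406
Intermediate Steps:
Function('l')(t, x) = Mul(-1, x) (Function('l')(t, x) = Mul(x, -1) = Mul(-1, x))
w = 7 (w = Mul(-1, -7) = 7)
Mul(Add(Y, -95), w) = Mul(Add(37, -95), 7) = Mul(-58, 7) = -406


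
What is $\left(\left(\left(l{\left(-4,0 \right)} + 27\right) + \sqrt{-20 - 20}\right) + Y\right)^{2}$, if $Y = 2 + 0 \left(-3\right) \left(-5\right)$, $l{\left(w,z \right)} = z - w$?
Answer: $1049 + 132 i \sqrt{10} \approx 1049.0 + 417.42 i$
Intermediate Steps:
$Y = 2$ ($Y = 2 + 0 \left(-5\right) = 2 + 0 = 2$)
$\left(\left(\left(l{\left(-4,0 \right)} + 27\right) + \sqrt{-20 - 20}\right) + Y\right)^{2} = \left(\left(\left(\left(0 - -4\right) + 27\right) + \sqrt{-20 - 20}\right) + 2\right)^{2} = \left(\left(\left(\left(0 + 4\right) + 27\right) + \sqrt{-40}\right) + 2\right)^{2} = \left(\left(\left(4 + 27\right) + 2 i \sqrt{10}\right) + 2\right)^{2} = \left(\left(31 + 2 i \sqrt{10}\right) + 2\right)^{2} = \left(33 + 2 i \sqrt{10}\right)^{2}$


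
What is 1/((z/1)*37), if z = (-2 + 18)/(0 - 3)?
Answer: -3/592 ≈ -0.0050676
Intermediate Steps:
z = -16/3 (z = 16/(-3) = 16*(-⅓) = -16/3 ≈ -5.3333)
1/((z/1)*37) = 1/(-16/3/1*37) = 1/(-16/3*1*37) = 1/(-16/3*37) = 1/(-592/3) = -3/592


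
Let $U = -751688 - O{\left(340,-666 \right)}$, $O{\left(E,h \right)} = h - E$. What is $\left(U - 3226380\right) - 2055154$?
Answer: $-6032216$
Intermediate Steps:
$U = -750682$ ($U = -751688 - \left(-666 - 340\right) = -751688 - -1006 = -751688 + 1006 = -750682$)
$\left(U - 3226380\right) - 2055154 = \left(-750682 - 3226380\right) - 2055154 = -3977062 - 2055154 = -6032216$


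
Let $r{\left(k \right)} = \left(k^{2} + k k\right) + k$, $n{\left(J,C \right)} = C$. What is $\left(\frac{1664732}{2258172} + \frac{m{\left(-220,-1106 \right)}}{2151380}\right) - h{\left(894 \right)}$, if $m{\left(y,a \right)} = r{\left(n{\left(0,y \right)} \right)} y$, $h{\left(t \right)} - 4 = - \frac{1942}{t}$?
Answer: $- \frac{117156676250}{10682847189} \approx -10.967$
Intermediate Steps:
$r{\left(k \right)} = k + 2 k^{2}$ ($r{\left(k \right)} = \left(k^{2} + k^{2}\right) + k = 2 k^{2} + k = k + 2 k^{2}$)
$h{\left(t \right)} = 4 - \frac{1942}{t}$
$m{\left(y,a \right)} = y^{2} \left(1 + 2 y\right)$ ($m{\left(y,a \right)} = y \left(1 + 2 y\right) y = y^{2} \left(1 + 2 y\right)$)
$\left(\frac{1664732}{2258172} + \frac{m{\left(-220,-1106 \right)}}{2151380}\right) - h{\left(894 \right)} = \left(\frac{1664732}{2258172} + \frac{\left(-220\right)^{2} \left(1 + 2 \left(-220\right)\right)}{2151380}\right) - \left(4 - \frac{1942}{894}\right) = \left(1664732 \cdot \frac{1}{2258172} + 48400 \left(1 - 440\right) \frac{1}{2151380}\right) - \left(4 - \frac{971}{447}\right) = \left(\frac{416183}{564543} + 48400 \left(-439\right) \frac{1}{2151380}\right) - \left(4 - \frac{971}{447}\right) = \left(\frac{416183}{564543} - \frac{8780}{889}\right) - \frac{817}{447} = - \frac{655242979}{71696961} - \frac{817}{447} = - \frac{117156676250}{10682847189}$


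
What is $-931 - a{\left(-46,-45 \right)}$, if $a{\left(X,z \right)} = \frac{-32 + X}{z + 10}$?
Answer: $- \frac{32663}{35} \approx -933.23$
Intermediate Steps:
$a{\left(X,z \right)} = \frac{-32 + X}{10 + z}$
$-931 - a{\left(-46,-45 \right)} = -931 - \frac{-32 - 46}{10 - 45} = -931 - \frac{1}{-35} \left(-78\right) = -931 - \left(- \frac{1}{35}\right) \left(-78\right) = -931 - \frac{78}{35} = - \frac{32663}{35}$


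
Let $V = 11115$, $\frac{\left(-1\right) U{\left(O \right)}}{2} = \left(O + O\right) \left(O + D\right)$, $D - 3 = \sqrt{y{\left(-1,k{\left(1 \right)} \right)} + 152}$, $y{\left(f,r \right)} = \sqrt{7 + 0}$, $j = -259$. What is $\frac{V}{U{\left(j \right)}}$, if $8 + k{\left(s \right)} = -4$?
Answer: $- \frac{11115}{265216 - 1036 \sqrt{152 + \sqrt{7}}} \approx -0.044049$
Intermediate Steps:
$k{\left(s \right)} = -12$ ($k{\left(s \right)} = -8 - 4 = -12$)
$y{\left(f,r \right)} = \sqrt{7}$
$D = 3 + \sqrt{152 + \sqrt{7}}$ ($D = 3 + \sqrt{\sqrt{7} + 152} = 3 + \sqrt{152 + \sqrt{7}} \approx 15.436$)
$U{\left(O \right)} = - 4 O \left(3 + O + \sqrt{152 + \sqrt{7}}\right)$ ($U{\left(O \right)} = - 2 \left(O + O\right) \left(O + \left(3 + \sqrt{152 + \sqrt{7}}\right)\right) = - 2 \cdot 2 O \left(3 + O + \sqrt{152 + \sqrt{7}}\right) = - 4 O \left(3 + O + \sqrt{152 + \sqrt{7}}\right)$)
$\frac{V}{U{\left(j \right)}} = \frac{11115}{\left(-4\right) \left(-259\right) \left(3 - 259 + \sqrt{152 + \sqrt{7}}\right)} = \frac{11115}{\left(-4\right) \left(-259\right) \left(-256 + \sqrt{152 + \sqrt{7}}\right)} = \frac{11115}{-265216 + 1036 \sqrt{152 + \sqrt{7}}}$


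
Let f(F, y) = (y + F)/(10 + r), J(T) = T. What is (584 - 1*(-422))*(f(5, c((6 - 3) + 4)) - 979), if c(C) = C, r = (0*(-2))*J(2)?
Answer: -4918334/5 ≈ -9.8367e+5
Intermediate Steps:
r = 0 (r = (0*(-2))*2 = 0*2 = 0)
f(F, y) = F/10 + y/10 (f(F, y) = (y + F)/(10 + 0) = (F + y)/10 = (F + y)*(⅒) = F/10 + y/10)
(584 - 1*(-422))*(f(5, c((6 - 3) + 4)) - 979) = (584 - 1*(-422))*(((⅒)*5 + ((6 - 3) + 4)/10) - 979) = (584 + 422)*((½ + (3 + 4)/10) - 979) = 1006*((½ + (⅒)*7) - 979) = 1006*((½ + 7/10) - 979) = 1006*(6/5 - 979) = 1006*(-4889/5) = -4918334/5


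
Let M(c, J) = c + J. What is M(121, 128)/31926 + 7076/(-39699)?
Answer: -72007775/422476758 ≈ -0.17044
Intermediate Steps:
M(c, J) = J + c
M(121, 128)/31926 + 7076/(-39699) = (128 + 121)/31926 + 7076/(-39699) = 249*(1/31926) + 7076*(-1/39699) = 83/10642 - 7076/39699 = -72007775/422476758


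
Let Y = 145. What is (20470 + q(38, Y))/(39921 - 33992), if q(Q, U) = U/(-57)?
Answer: 1166645/337953 ≈ 3.4521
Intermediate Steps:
q(Q, U) = -U/57 (q(Q, U) = U*(-1/57) = -U/57)
(20470 + q(38, Y))/(39921 - 33992) = (20470 - 1/57*145)/(39921 - 33992) = (20470 - 145/57)/5929 = (1166645/57)*(1/5929) = 1166645/337953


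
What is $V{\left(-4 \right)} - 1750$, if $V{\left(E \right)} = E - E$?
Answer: $-1750$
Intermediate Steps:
$V{\left(E \right)} = 0$
$V{\left(-4 \right)} - 1750 = 0 - 1750 = -1750$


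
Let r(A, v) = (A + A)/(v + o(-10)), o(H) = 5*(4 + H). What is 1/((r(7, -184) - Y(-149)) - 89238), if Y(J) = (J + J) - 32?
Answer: -107/9513163 ≈ -1.1248e-5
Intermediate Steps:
o(H) = 20 + 5*H
r(A, v) = 2*A/(-30 + v) (r(A, v) = (A + A)/(v + (20 + 5*(-10))) = (2*A)/(v + (20 - 50)) = (2*A)/(v - 30) = (2*A)/(-30 + v) = 2*A/(-30 + v))
Y(J) = -32 + 2*J (Y(J) = 2*J - 32 = -32 + 2*J)
1/((r(7, -184) - Y(-149)) - 89238) = 1/((2*7/(-30 - 184) - (-32 + 2*(-149))) - 89238) = 1/((2*7/(-214) - (-32 - 298)) - 89238) = 1/((2*7*(-1/214) - 1*(-330)) - 89238) = 1/((-7/107 + 330) - 89238) = 1/(35303/107 - 89238) = 1/(-9513163/107) = -107/9513163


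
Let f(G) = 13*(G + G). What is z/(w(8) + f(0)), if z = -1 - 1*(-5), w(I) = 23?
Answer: 4/23 ≈ 0.17391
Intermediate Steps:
f(G) = 26*G (f(G) = 13*(2*G) = 26*G)
z = 4 (z = -1 + 5 = 4)
z/(w(8) + f(0)) = 4/(23 + 26*0) = 4/(23 + 0) = 4/23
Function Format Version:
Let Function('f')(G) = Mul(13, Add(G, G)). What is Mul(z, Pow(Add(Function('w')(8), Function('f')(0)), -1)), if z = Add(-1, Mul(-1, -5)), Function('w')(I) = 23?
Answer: Rational(4, 23) ≈ 0.17391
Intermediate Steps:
Function('f')(G) = Mul(26, G) (Function('f')(G) = Mul(13, Mul(2, G)) = Mul(26, G))
z = 4 (z = Add(-1, 5) = 4)
Mul(z, Pow(Add(Function('w')(8), Function('f')(0)), -1)) = Mul(4, Pow(Add(23, Mul(26, 0)), -1)) = Mul(4, Pow(Add(23, 0), -1)) = Mul(4, Pow(23, -1)) = Mul(4, Rational(1, 23)) = Rational(4, 23)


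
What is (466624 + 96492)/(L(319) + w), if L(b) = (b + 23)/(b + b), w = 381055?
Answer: 44908501/30389179 ≈ 1.4778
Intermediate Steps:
L(b) = (23 + b)/(2*b) (L(b) = (23 + b)/((2*b)) = (23 + b)*(1/(2*b)) = (23 + b)/(2*b))
(466624 + 96492)/(L(319) + w) = (466624 + 96492)/((1/2)*(23 + 319)/319 + 381055) = 563116/((1/2)*(1/319)*342 + 381055) = 563116/(171/319 + 381055) = 563116/(121556716/319) = 563116*(319/121556716) = 44908501/30389179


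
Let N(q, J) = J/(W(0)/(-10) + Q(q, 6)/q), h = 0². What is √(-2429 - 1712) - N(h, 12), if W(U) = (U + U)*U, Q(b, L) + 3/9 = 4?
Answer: I*√4141 ≈ 64.351*I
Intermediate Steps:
Q(b, L) = 11/3 (Q(b, L) = -⅓ + 4 = 11/3)
W(U) = 2*U² (W(U) = (2*U)*U = 2*U²)
h = 0
N(q, J) = 3*J*q/11 (N(q, J) = J/((2*0²)/(-10) + 11/(3*q)) = J/((2*0)*(-⅒) + 11/(3*q)) = J/(0*(-⅒) + 11/(3*q)) = J/(0 + 11/(3*q)) = J/((11/(3*q))) = J*(3*q/11) = 3*J*q/11)
√(-2429 - 1712) - N(h, 12) = √(-2429 - 1712) - 3*12*0/11 = √(-4141) - 1*0 = I*√4141 + 0 = I*√4141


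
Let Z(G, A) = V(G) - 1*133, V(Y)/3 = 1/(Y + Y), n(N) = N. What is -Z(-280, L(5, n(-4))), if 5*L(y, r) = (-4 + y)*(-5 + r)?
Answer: 74483/560 ≈ 133.01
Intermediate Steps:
V(Y) = 3/(2*Y) (V(Y) = 3/(Y + Y) = 3/((2*Y)) = 3*(1/(2*Y)) = 3/(2*Y))
L(y, r) = (-5 + r)*(-4 + y)/5 (L(y, r) = ((-4 + y)*(-5 + r))/5 = ((-5 + r)*(-4 + y))/5 = (-5 + r)*(-4 + y)/5)
Z(G, A) = -133 + 3/(2*G) (Z(G, A) = 3/(2*G) - 1*133 = 3/(2*G) - 133 = -133 + 3/(2*G))
-Z(-280, L(5, n(-4))) = -(-133 + (3/2)/(-280)) = -(-133 + (3/2)*(-1/280)) = -(-133 - 3/560) = -1*(-74483/560) = 74483/560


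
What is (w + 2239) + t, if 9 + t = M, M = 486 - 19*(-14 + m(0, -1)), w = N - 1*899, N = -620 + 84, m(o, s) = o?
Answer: 1547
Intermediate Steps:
N = -536
w = -1435 (w = -536 - 1*899 = -536 - 899 = -1435)
M = 752 (M = 486 - 19*(-14 + 0) = 486 - 19*(-14) = 486 - 1*(-266) = 486 + 266 = 752)
t = 743 (t = -9 + 752 = 743)
(w + 2239) + t = (-1435 + 2239) + 743 = 804 + 743 = 1547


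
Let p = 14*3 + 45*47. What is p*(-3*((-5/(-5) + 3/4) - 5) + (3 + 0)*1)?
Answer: 110007/4 ≈ 27502.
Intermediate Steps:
p = 2157 (p = 42 + 2115 = 2157)
p*(-3*((-5/(-5) + 3/4) - 5) + (3 + 0)*1) = 2157*(-3*((-5/(-5) + 3/4) - 5) + (3 + 0)*1) = 2157*(-3*((-5*(-1/5) + 3*(1/4)) - 5) + 3*1) = 2157*(-3*((1 + 3/4) - 5) + 3) = 2157*(-3*(7/4 - 5) + 3) = 2157*(-3*(-13/4) + 3) = 2157*(39/4 + 3) = 2157*(51/4) = 110007/4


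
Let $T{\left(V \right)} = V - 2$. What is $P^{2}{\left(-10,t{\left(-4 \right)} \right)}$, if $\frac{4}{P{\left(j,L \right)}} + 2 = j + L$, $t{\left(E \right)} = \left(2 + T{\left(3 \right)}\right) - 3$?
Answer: $\frac{1}{9} \approx 0.11111$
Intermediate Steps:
$T{\left(V \right)} = -2 + V$
$t{\left(E \right)} = 0$ ($t{\left(E \right)} = \left(2 + \left(-2 + 3\right)\right) - 3 = \left(2 + 1\right) - 3 = 3 - 3 = 0$)
$P{\left(j,L \right)} = \frac{4}{-2 + L + j}$ ($P{\left(j,L \right)} = \frac{4}{-2 + \left(j + L\right)} = \frac{4}{-2 + \left(L + j\right)} = \frac{4}{-2 + L + j}$)
$P^{2}{\left(-10,t{\left(-4 \right)} \right)} = \left(\frac{4}{-2 + 0 - 10}\right)^{2} = \left(\frac{4}{-12}\right)^{2} = \left(4 \left(- \frac{1}{12}\right)\right)^{2} = \left(- \frac{1}{3}\right)^{2} = \frac{1}{9}$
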